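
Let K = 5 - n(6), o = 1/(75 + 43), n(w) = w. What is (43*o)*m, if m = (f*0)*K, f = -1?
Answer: 0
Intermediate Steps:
o = 1/118 ≈ 0.0084746
K = -1 (K = 5 - 1*6 = 5 - 6 = -1)
m = 0 (m = -1*0*(-1) = 0*(-1) = 0)
(43*o)*m = (43*(1/118))*0 = (43/118)*0 = 0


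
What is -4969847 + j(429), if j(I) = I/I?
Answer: -4969846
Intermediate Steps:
j(I) = 1
-4969847 + j(429) = -4969847 + 1 = -4969846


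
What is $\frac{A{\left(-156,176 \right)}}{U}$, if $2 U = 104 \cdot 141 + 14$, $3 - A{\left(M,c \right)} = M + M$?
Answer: $\frac{315}{7339} \approx 0.042921$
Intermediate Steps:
$A{\left(M,c \right)} = 3 - 2 M$ ($A{\left(M,c \right)} = 3 - \left(M + M\right) = 3 - 2 M$)
$U = 7339$ ($U = \frac{104 \cdot 141 + 14}{2} = \frac{14664 + 14}{2} = \frac{1}{2} \cdot 14678 = 7339$)
$\frac{A{\left(-156,176 \right)}}{U} = \frac{3 - -312}{7339} = \left(3 + 312\right) \frac{1}{7339} = 315 \cdot \frac{1}{7339} = \frac{315}{7339}$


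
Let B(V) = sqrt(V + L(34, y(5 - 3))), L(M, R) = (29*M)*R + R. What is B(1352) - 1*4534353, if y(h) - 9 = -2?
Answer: -4534353 + sqrt(8261) ≈ -4.5343e+6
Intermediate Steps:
y(h) = 7 (y(h) = 9 - 2 = 7)
L(M, R) = R + 29*M*R (L(M, R) = 29*M*R + R = R + 29*M*R)
B(V) = sqrt(6909 + V) (B(V) = sqrt(V + 7*(1 + 29*34)) = sqrt(V + 7*(1 + 986)) = sqrt(V + 7*987) = sqrt(V + 6909) = sqrt(6909 + V))
B(1352) - 1*4534353 = sqrt(6909 + 1352) - 1*4534353 = sqrt(8261) - 4534353 = -4534353 + sqrt(8261)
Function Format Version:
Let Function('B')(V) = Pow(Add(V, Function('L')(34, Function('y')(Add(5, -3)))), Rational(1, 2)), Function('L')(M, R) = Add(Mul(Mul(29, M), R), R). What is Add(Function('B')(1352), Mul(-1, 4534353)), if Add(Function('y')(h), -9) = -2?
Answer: Add(-4534353, Pow(8261, Rational(1, 2))) ≈ -4.5343e+6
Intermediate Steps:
Function('y')(h) = 7 (Function('y')(h) = Add(9, -2) = 7)
Function('L')(M, R) = Add(R, Mul(29, M, R)) (Function('L')(M, R) = Add(Mul(29, M, R), R) = Add(R, Mul(29, M, R)))
Function('B')(V) = Pow(Add(6909, V), Rational(1, 2)) (Function('B')(V) = Pow(Add(V, Mul(7, Add(1, Mul(29, 34)))), Rational(1, 2)) = Pow(Add(V, Mul(7, Add(1, 986))), Rational(1, 2)) = Pow(Add(V, Mul(7, 987)), Rational(1, 2)) = Pow(Add(V, 6909), Rational(1, 2)) = Pow(Add(6909, V), Rational(1, 2)))
Add(Function('B')(1352), Mul(-1, 4534353)) = Add(Pow(Add(6909, 1352), Rational(1, 2)), Mul(-1, 4534353)) = Add(Pow(8261, Rational(1, 2)), -4534353) = Add(-4534353, Pow(8261, Rational(1, 2)))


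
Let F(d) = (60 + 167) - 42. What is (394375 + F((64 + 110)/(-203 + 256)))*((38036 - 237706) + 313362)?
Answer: 44858315520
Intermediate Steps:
F(d) = 185 (F(d) = 227 - 42 = 185)
(394375 + F((64 + 110)/(-203 + 256)))*((38036 - 237706) + 313362) = (394375 + 185)*((38036 - 237706) + 313362) = 394560*(-199670 + 313362) = 394560*113692 = 44858315520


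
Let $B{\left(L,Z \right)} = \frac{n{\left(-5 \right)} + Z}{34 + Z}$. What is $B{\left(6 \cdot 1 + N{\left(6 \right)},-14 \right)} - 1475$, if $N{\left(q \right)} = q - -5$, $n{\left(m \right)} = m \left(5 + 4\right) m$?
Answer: $- \frac{29289}{20} \approx -1464.4$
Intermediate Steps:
$n{\left(m \right)} = 9 m^{2}$ ($n{\left(m \right)} = m 9 m = 9 m^{2}$)
$N{\left(q \right)} = 5 + q$ ($N{\left(q \right)} = q + 5 = 5 + q$)
$B{\left(L,Z \right)} = \frac{225 + Z}{34 + Z}$ ($B{\left(L,Z \right)} = \frac{9 \left(-5\right)^{2} + Z}{34 + Z} = \frac{9 \cdot 25 + Z}{34 + Z} = \frac{225 + Z}{34 + Z}$)
$B{\left(6 \cdot 1 + N{\left(6 \right)},-14 \right)} - 1475 = \frac{225 - 14}{34 - 14} - 1475 = \frac{1}{20} \cdot 211 - 1475 = \frac{211}{20} - 1475 = - \frac{29289}{20}$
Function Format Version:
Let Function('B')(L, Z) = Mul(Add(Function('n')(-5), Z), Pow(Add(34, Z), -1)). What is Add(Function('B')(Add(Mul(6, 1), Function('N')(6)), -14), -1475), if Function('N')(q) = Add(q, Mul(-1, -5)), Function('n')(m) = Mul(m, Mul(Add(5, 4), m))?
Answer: Rational(-29289, 20) ≈ -1464.4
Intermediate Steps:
Function('n')(m) = Mul(9, Pow(m, 2)) (Function('n')(m) = Mul(m, Mul(9, m)) = Mul(9, Pow(m, 2)))
Function('N')(q) = Add(5, q) (Function('N')(q) = Add(q, 5) = Add(5, q))
Function('B')(L, Z) = Mul(Pow(Add(34, Z), -1), Add(225, Z)) (Function('B')(L, Z) = Mul(Add(Mul(9, Pow(-5, 2)), Z), Pow(Add(34, Z), -1)) = Mul(Add(Mul(9, 25), Z), Pow(Add(34, Z), -1)) = Mul(Add(225, Z), Pow(Add(34, Z), -1)) = Mul(Pow(Add(34, Z), -1), Add(225, Z)))
Add(Function('B')(Add(Mul(6, 1), Function('N')(6)), -14), -1475) = Add(Mul(Pow(Add(34, -14), -1), Add(225, -14)), -1475) = Add(Mul(Pow(20, -1), 211), -1475) = Add(Mul(Rational(1, 20), 211), -1475) = Add(Rational(211, 20), -1475) = Rational(-29289, 20)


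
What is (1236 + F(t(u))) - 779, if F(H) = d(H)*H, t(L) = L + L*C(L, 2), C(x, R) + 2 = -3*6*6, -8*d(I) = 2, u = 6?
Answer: 1241/2 ≈ 620.50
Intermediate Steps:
d(I) = -1/4 (d(I) = -1/8*2 = -1/4)
C(x, R) = -110 (C(x, R) = -2 - 3*6*6 = -2 - 18*6 = -2 - 108 = -110)
t(L) = -109*L (t(L) = L + L*(-110) = L - 110*L = -109*L)
F(H) = -H/4
(1236 + F(t(u))) - 779 = (1236 - (-109)*6/4) - 779 = (1236 - 1/4*(-654)) - 779 = (1236 + 327/2) - 779 = 2799/2 - 779 = 1241/2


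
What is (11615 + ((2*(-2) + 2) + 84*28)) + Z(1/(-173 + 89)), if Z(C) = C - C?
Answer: 13965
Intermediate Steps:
Z(C) = 0
(11615 + ((2*(-2) + 2) + 84*28)) + Z(1/(-173 + 89)) = (11615 + ((2*(-2) + 2) + 84*28)) + 0 = (11615 + ((-4 + 2) + 2352)) + 0 = (11615 + (-2 + 2352)) + 0 = (11615 + 2350) + 0 = 13965 + 0 = 13965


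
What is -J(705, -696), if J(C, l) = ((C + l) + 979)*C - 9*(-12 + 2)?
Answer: -696630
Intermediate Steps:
J(C, l) = 90 + C*(979 + C + l) (J(C, l) = (979 + C + l)*C - 9*(-10) = C*(979 + C + l) + 90 = 90 + C*(979 + C + l))
-J(705, -696) = -(90 + 705**2 + 979*705 + 705*(-696)) = -(90 + 497025 + 690195 - 490680) = -1*696630 = -696630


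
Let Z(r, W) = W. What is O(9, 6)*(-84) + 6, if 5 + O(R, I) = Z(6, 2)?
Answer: 258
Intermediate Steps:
O(R, I) = -3 (O(R, I) = -5 + 2 = -3)
O(9, 6)*(-84) + 6 = -3*(-84) + 6 = 252 + 6 = 258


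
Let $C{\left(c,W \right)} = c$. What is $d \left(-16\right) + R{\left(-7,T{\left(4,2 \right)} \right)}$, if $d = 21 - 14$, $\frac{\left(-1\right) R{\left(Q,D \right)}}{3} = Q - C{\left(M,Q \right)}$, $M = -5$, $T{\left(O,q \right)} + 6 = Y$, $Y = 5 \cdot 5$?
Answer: $-106$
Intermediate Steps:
$Y = 25$
$T{\left(O,q \right)} = 19$ ($T{\left(O,q \right)} = -6 + 25 = 19$)
$R{\left(Q,D \right)} = -15 - 3 Q$ ($R{\left(Q,D \right)} = - 3 \left(Q - -5\right) = - 3 \left(Q + 5\right) = - 3 \left(5 + Q\right) = -15 - 3 Q$)
$d = 7$ ($d = 21 - 14 = 7$)
$d \left(-16\right) + R{\left(-7,T{\left(4,2 \right)} \right)} = 7 \left(-16\right) - -6 = -112 + \left(-15 + 21\right) = -112 + 6 = -106$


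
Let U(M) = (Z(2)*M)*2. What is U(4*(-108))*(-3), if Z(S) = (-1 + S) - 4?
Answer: -7776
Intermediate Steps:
Z(S) = -5 + S
U(M) = -6*M (U(M) = ((-5 + 2)*M)*2 = -3*M*2 = -6*M)
U(4*(-108))*(-3) = -24*(-108)*(-3) = -6*(-432)*(-3) = 2592*(-3) = -7776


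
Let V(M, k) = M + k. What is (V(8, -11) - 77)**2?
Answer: 6400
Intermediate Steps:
(V(8, -11) - 77)**2 = ((8 - 11) - 77)**2 = (-3 - 77)**2 = (-80)**2 = 6400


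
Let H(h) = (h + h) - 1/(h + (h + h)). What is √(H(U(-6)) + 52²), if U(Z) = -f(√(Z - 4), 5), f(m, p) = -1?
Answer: √24351/3 ≈ 52.016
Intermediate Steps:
U(Z) = 1 (U(Z) = -1*(-1) = 1)
H(h) = 2*h - 1/(3*h) (H(h) = 2*h - 1/(h + 2*h) = 2*h - 1/(3*h))
√(H(U(-6)) + 52²) = √((2*1 - ⅓/1) + 52²) = √((2 - ⅓*1) + 2704) = √((2 - ⅓) + 2704) = √(5/3 + 2704) = √(8117/3) = √24351/3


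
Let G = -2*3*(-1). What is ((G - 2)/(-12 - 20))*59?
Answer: -59/8 ≈ -7.3750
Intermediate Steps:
G = 6 (G = -6*(-1) = 6)
((G - 2)/(-12 - 20))*59 = ((6 - 2)/(-12 - 20))*59 = (4/(-32))*59 = (4*(-1/32))*59 = -1/8*59 = -59/8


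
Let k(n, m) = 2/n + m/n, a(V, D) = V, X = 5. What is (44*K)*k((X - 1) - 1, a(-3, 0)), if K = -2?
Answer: 88/3 ≈ 29.333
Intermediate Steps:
(44*K)*k((X - 1) - 1, a(-3, 0)) = (44*(-2))*((2 - 3)/((5 - 1) - 1)) = -88*(-1)/(4 - 1) = -88*(-1)/3 = -88*(-⅓) = 88/3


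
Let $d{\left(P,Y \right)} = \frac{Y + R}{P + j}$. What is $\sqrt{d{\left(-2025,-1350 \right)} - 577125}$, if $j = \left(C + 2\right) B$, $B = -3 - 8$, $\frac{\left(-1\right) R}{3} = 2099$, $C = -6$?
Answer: $\frac{i \sqrt{2264831693418}}{1981} \approx 759.68 i$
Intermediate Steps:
$R = -6297$ ($R = \left(-3\right) 2099 = -6297$)
$B = -11$ ($B = -3 - 8 = -11$)
$j = 44$ ($j = \left(-6 + 2\right) \left(-11\right) = \left(-4\right) \left(-11\right) = 44$)
$d{\left(P,Y \right)} = \frac{-6297 + Y}{44 + P}$ ($d{\left(P,Y \right)} = \frac{Y - 6297}{P + 44} = \frac{-6297 + Y}{44 + P}$)
$\sqrt{d{\left(-2025,-1350 \right)} - 577125} = \sqrt{\frac{-6297 - 1350}{44 - 2025} - 577125} = \sqrt{\frac{1}{-1981} \left(-7647\right) - 577125} = \sqrt{\left(- \frac{1}{1981}\right) \left(-7647\right) - 577125} = \sqrt{\frac{7647}{1981} - 577125} = \sqrt{- \frac{1143276978}{1981}} = \frac{i \sqrt{2264831693418}}{1981}$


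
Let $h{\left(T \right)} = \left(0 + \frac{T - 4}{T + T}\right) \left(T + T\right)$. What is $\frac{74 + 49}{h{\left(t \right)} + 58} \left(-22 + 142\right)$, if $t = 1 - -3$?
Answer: $\frac{7380}{29} \approx 254.48$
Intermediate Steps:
$t = 4$ ($t = 1 + 3 = 4$)
$h{\left(T \right)} = -4 + T$ ($h{\left(T \right)} = \left(0 + \frac{-4 + T}{2 T}\right) 2 T = \frac{-4 + T}{2 T} 2 T = -4 + T$)
$\frac{74 + 49}{h{\left(t \right)} + 58} \left(-22 + 142\right) = \frac{74 + 49}{\left(-4 + 4\right) + 58} \left(-22 + 142\right) = \frac{123}{0 + 58} \cdot 120 = \frac{123}{58} \cdot 120 = \frac{7380}{29}$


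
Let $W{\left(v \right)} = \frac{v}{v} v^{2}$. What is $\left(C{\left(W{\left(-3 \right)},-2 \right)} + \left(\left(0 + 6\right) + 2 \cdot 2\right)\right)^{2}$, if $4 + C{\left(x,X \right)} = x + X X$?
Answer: $361$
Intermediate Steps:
$W{\left(v \right)} = v^{2}$ ($W{\left(v \right)} = 1 v^{2} = v^{2}$)
$C{\left(x,X \right)} = -4 + x + X^{2}$ ($C{\left(x,X \right)} = -4 + \left(x + X X\right) = -4 + \left(x + X^{2}\right) = -4 + x + X^{2}$)
$\left(C{\left(W{\left(-3 \right)},-2 \right)} + \left(\left(0 + 6\right) + 2 \cdot 2\right)\right)^{2} = \left(\left(-4 + \left(-3\right)^{2} + \left(-2\right)^{2}\right) + \left(\left(0 + 6\right) + 2 \cdot 2\right)\right)^{2} = \left(\left(-4 + 9 + 4\right) + \left(6 + 4\right)\right)^{2} = \left(9 + 10\right)^{2} = 19^{2} = 361$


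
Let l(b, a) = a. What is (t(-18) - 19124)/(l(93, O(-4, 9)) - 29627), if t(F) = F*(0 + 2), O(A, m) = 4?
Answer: 19160/29623 ≈ 0.64679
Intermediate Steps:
t(F) = 2*F (t(F) = F*2 = 2*F)
(t(-18) - 19124)/(l(93, O(-4, 9)) - 29627) = (2*(-18) - 19124)/(4 - 29627) = (-36 - 19124)/(-29623) = -19160*(-1/29623) = 19160/29623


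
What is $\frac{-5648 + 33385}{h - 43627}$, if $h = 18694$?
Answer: $- \frac{27737}{24933} \approx -1.1125$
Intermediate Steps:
$\frac{-5648 + 33385}{h - 43627} = \frac{-5648 + 33385}{18694 - 43627} = \frac{27737}{-24933} = 27737 \left(- \frac{1}{24933}\right) = - \frac{27737}{24933}$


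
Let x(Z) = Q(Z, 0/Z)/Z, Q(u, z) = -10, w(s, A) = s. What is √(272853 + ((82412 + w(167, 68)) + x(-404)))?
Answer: √14503048338/202 ≈ 596.18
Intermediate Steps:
x(Z) = -10/Z
√(272853 + ((82412 + w(167, 68)) + x(-404))) = √(272853 + ((82412 + 167) - 10/(-404))) = √(272853 + (82579 - 10*(-1/404))) = √(272853 + (82579 + 5/202)) = √(272853 + 16680963/202) = √(71797269/202) = √14503048338/202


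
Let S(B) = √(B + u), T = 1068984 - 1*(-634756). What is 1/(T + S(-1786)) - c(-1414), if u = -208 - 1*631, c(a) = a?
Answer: 820892041576378/580545998045 - I*√105/580545998045 ≈ 1414.0 - 1.7651e-11*I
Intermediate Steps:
T = 1703740 (T = 1068984 + 634756 = 1703740)
u = -839 (u = -208 - 631 = -839)
S(B) = √(-839 + B) (S(B) = √(B - 839) = √(-839 + B))
1/(T + S(-1786)) - c(-1414) = 1/(1703740 + √(-839 - 1786)) - 1*(-1414) = 1/(1703740 + √(-2625)) + 1414 = 1/(1703740 + 5*I*√105) + 1414 = 1414 + 1/(1703740 + 5*I*√105)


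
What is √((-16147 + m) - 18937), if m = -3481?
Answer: 3*I*√4285 ≈ 196.38*I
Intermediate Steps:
√((-16147 + m) - 18937) = √((-16147 - 3481) - 18937) = √(-19628 - 18937) = √(-38565) = 3*I*√4285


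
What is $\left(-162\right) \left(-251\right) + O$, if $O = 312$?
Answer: $40974$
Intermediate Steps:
$\left(-162\right) \left(-251\right) + O = \left(-162\right) \left(-251\right) + 312 = 40662 + 312 = 40974$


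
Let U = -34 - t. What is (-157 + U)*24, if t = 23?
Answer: -5136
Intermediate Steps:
U = -57 (U = -34 - 1*23 = -34 - 23 = -57)
(-157 + U)*24 = (-157 - 57)*24 = -214*24 = -5136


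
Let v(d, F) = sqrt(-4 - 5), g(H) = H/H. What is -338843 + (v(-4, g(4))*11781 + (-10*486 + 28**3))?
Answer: -321751 + 35343*I ≈ -3.2175e+5 + 35343.0*I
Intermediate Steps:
g(H) = 1
v(d, F) = 3*I (v(d, F) = sqrt(-9) = 3*I)
-338843 + (v(-4, g(4))*11781 + (-10*486 + 28**3)) = -338843 + ((3*I)*11781 + (-10*486 + 28**3)) = -338843 + (35343*I + (-4860 + 21952)) = -338843 + (35343*I + 17092) = -338843 + (17092 + 35343*I) = -321751 + 35343*I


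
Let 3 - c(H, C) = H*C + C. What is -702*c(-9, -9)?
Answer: 48438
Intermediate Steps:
c(H, C) = 3 - C - C*H (c(H, C) = 3 - (H*C + C) = 3 - (C*H + C) = 3 - (C + C*H) = 3 + (-C - C*H) = 3 - C - C*H)
-702*c(-9, -9) = -702*(3 - 1*(-9) - 1*(-9)*(-9)) = -702*(3 + 9 - 81) = -702*(-69) = 48438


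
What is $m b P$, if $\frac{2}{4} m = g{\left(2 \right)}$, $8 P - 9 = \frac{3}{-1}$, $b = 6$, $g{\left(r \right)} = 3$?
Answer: $27$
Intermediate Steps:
$P = \frac{3}{4}$ ($P = \frac{9}{8} + \frac{3 \frac{1}{-1}}{8} = \frac{9}{8} + \frac{3 \left(-1\right)}{8} = \frac{9}{8} + \frac{1}{8} \left(-3\right) = \frac{9}{8} - \frac{3}{8} = \frac{3}{4} \approx 0.75$)
$m = 6$ ($m = 2 \cdot 3 = 6$)
$m b P = 6 \cdot 6 \cdot \frac{3}{4} = 36 \cdot \frac{3}{4} = 27$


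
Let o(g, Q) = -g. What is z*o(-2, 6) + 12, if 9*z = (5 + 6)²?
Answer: 350/9 ≈ 38.889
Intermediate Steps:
z = 121/9 (z = (5 + 6)²/9 = (⅑)*11² = (⅑)*121 = 121/9 ≈ 13.444)
z*o(-2, 6) + 12 = 121*(-1*(-2))/9 + 12 = (121/9)*2 + 12 = 242/9 + 12 = 350/9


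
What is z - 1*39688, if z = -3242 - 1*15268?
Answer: -58198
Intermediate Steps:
z = -18510 (z = -3242 - 15268 = -18510)
z - 1*39688 = -18510 - 1*39688 = -18510 - 39688 = -58198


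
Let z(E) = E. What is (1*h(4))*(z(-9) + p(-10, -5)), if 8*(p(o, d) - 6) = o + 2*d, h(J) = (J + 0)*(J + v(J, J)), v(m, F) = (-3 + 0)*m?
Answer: 176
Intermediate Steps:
v(m, F) = -3*m
h(J) = -2*J² (h(J) = (J + 0)*(J - 3*J) = J*(-2*J) = -2*J²)
p(o, d) = 6 + d/4 + o/8 (p(o, d) = 6 + (o + 2*d)/8 = 6 + (d/4 + o/8) = 6 + d/4 + o/8)
(1*h(4))*(z(-9) + p(-10, -5)) = (1*(-2*4²))*(-9 + (6 + (¼)*(-5) + (⅛)*(-10))) = (1*(-2*16))*(-9 + (6 - 5/4 - 5/4)) = (1*(-32))*(-9 + 7/2) = -32*(-11/2) = 176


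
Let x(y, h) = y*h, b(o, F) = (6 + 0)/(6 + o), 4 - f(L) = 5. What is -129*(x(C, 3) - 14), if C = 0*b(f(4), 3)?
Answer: 1806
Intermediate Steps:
f(L) = -1 (f(L) = 4 - 1*5 = 4 - 5 = -1)
b(o, F) = 6/(6 + o)
C = 0 (C = 0*(6/(6 - 1)) = 0*(6/5) = 0)
x(y, h) = h*y
-129*(x(C, 3) - 14) = -129*(3*0 - 14) = -129*(0 - 14) = -129*(-14) = 1806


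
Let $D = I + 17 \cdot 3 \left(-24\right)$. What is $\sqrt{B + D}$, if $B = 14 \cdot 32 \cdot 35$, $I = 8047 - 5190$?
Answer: $\sqrt{17313} \approx 131.58$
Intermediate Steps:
$I = 2857$ ($I = 8047 - 5190 = 2857$)
$D = 1633$ ($D = 2857 + 17 \cdot 3 \left(-24\right) = 2857 + 51 \left(-24\right) = 2857 - 1224 = 1633$)
$B = 15680$ ($B = 448 \cdot 35 = 15680$)
$\sqrt{B + D} = \sqrt{15680 + 1633} = \sqrt{17313}$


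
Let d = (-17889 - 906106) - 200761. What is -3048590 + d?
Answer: -4173346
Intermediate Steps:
d = -1124756 (d = -923995 - 200761 = -1124756)
-3048590 + d = -3048590 - 1124756 = -4173346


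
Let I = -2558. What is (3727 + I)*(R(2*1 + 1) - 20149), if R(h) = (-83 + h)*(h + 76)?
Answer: -30942261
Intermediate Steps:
R(h) = (-83 + h)*(76 + h)
(3727 + I)*(R(2*1 + 1) - 20149) = (3727 - 2558)*((-6308 + (2*1 + 1)² - 7*(2*1 + 1)) - 20149) = 1169*((-6308 + (2 + 1)² - 7*(2 + 1)) - 20149) = 1169*((-6308 + 3² - 7*3) - 20149) = 1169*((-6308 + 9 - 21) - 20149) = 1169*(-6320 - 20149) = 1169*(-26469) = -30942261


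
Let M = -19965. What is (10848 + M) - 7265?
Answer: -16382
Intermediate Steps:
(10848 + M) - 7265 = (10848 - 19965) - 7265 = -9117 - 7265 = -16382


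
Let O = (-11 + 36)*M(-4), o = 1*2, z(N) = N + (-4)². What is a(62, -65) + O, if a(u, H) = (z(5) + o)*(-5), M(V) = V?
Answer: -215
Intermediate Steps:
z(N) = 16 + N (z(N) = N + 16 = 16 + N)
o = 2
O = -100 (O = (-11 + 36)*(-4) = 25*(-4) = -100)
a(u, H) = -115 (a(u, H) = ((16 + 5) + 2)*(-5) = (21 + 2)*(-5) = 23*(-5) = -115)
a(62, -65) + O = -115 - 100 = -215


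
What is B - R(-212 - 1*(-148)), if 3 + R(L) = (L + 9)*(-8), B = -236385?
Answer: -236822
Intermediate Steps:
R(L) = -75 - 8*L (R(L) = -3 + (L + 9)*(-8) = -3 + (9 + L)*(-8) = -3 + (-72 - 8*L) = -75 - 8*L)
B - R(-212 - 1*(-148)) = -236385 - (-75 - 8*(-212 - 1*(-148))) = -236385 - (-75 - 8*(-212 + 148)) = -236385 - (-75 - 8*(-64)) = -236385 - (-75 + 512) = -236385 - 1*437 = -236385 - 437 = -236822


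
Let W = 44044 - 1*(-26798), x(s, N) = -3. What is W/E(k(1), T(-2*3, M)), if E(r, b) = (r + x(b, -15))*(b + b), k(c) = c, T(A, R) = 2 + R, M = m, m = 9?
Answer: -35421/22 ≈ -1610.0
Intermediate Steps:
M = 9
W = 70842 (W = 44044 + 26798 = 70842)
E(r, b) = 2*b*(-3 + r) (E(r, b) = (r - 3)*(b + b) = (-3 + r)*(2*b) = 2*b*(-3 + r))
W/E(k(1), T(-2*3, M)) = 70842/((2*(2 + 9)*(-3 + 1))) = 70842/((2*11*(-2))) = 70842/(-44) = 70842*(-1/44) = -35421/22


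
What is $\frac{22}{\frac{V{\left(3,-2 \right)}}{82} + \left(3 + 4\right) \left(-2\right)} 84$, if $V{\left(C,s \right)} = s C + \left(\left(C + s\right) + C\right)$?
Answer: $- \frac{75768}{575} \approx -131.77$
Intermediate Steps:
$V{\left(C,s \right)} = s + 2 C + C s$ ($V{\left(C,s \right)} = C s + \left(s + 2 C\right) = s + 2 C + C s$)
$\frac{22}{\frac{V{\left(3,-2 \right)}}{82} + \left(3 + 4\right) \left(-2\right)} 84 = \frac{22}{\frac{-2 + 2 \cdot 3 + 3 \left(-2\right)}{82} + \left(3 + 4\right) \left(-2\right)} 84 = \frac{22}{\left(-2 + 6 - 6\right) \frac{1}{82} + 7 \left(-2\right)} 84 = \frac{22}{\left(-2\right) \frac{1}{82} - 14} \cdot 84 = \frac{22}{- \frac{1}{41} - 14} \cdot 84 = \frac{22}{- \frac{575}{41}} \cdot 84 = 22 \left(- \frac{41}{575}\right) 84 = \left(- \frac{902}{575}\right) 84 = - \frac{75768}{575}$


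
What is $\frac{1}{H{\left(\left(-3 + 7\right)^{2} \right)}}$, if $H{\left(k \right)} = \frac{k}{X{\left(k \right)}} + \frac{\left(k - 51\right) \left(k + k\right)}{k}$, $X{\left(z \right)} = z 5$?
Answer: $- \frac{5}{349} \approx -0.014327$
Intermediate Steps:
$X{\left(z \right)} = 5 z$
$H{\left(k \right)} = - \frac{509}{5} + 2 k$ ($H{\left(k \right)} = \frac{k}{5 k} + \frac{\left(k - 51\right) \left(k + k\right)}{k} = k \frac{1}{5 k} + \frac{\left(-51 + k\right) 2 k}{k} = \frac{1}{5} + \frac{2 k \left(-51 + k\right)}{k} = \frac{1}{5} + \left(-102 + 2 k\right) = - \frac{509}{5} + 2 k$)
$\frac{1}{H{\left(\left(-3 + 7\right)^{2} \right)}} = \frac{1}{- \frac{509}{5} + 2 \left(-3 + 7\right)^{2}} = \frac{1}{- \frac{509}{5} + 2 \cdot 4^{2}} = \frac{1}{- \frac{509}{5} + 2 \cdot 16} = \frac{1}{- \frac{509}{5} + 32} = \frac{1}{- \frac{349}{5}} = - \frac{5}{349}$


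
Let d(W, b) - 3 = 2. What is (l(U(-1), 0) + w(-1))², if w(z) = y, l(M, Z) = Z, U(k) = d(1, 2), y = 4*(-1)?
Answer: 16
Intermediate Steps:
d(W, b) = 5 (d(W, b) = 3 + 2 = 5)
y = -4
U(k) = 5
w(z) = -4
(l(U(-1), 0) + w(-1))² = (0 - 4)² = (-4)² = 16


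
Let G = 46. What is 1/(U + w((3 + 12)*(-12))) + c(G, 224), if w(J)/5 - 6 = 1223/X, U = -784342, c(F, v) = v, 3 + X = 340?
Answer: 59204774159/264307029 ≈ 224.00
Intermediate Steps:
X = 337 (X = -3 + 340 = 337)
w(J) = 16225/337 (w(J) = 30 + 5*(1223/337) = 30 + 6115/337 = 16225/337)
1/(U + w((3 + 12)*(-12))) + c(G, 224) = 1/(-784342 + 16225/337) + 224 = 1/(-264307029/337) + 224 = -337/264307029 + 224 = 59204774159/264307029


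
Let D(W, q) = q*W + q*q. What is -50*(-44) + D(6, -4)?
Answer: 2192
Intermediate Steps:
D(W, q) = q² + W*q (D(W, q) = W*q + q² = q² + W*q)
-50*(-44) + D(6, -4) = -50*(-44) - 4*(6 - 4) = 2200 - 4*2 = 2200 - 8 = 2192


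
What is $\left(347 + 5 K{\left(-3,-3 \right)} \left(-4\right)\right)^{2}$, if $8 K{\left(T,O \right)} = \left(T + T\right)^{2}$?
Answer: $66049$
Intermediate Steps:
$K{\left(T,O \right)} = \frac{T^{2}}{2}$ ($K{\left(T,O \right)} = \frac{\left(T + T\right)^{2}}{8} = \frac{\left(2 T\right)^{2}}{8} = \frac{4 T^{2}}{8} = \frac{T^{2}}{2}$)
$\left(347 + 5 K{\left(-3,-3 \right)} \left(-4\right)\right)^{2} = \left(347 + 5 \frac{\left(-3\right)^{2}}{2} \left(-4\right)\right)^{2} = \left(347 + 5 \cdot \frac{1}{2} \cdot 9 \left(-4\right)\right)^{2} = \left(347 + 5 \cdot \frac{9}{2} \left(-4\right)\right)^{2} = \left(347 + \frac{45}{2} \left(-4\right)\right)^{2} = \left(347 - 90\right)^{2} = 257^{2} = 66049$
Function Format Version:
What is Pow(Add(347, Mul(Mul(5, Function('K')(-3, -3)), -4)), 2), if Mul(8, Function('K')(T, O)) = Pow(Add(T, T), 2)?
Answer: 66049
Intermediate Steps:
Function('K')(T, O) = Mul(Rational(1, 2), Pow(T, 2)) (Function('K')(T, O) = Mul(Rational(1, 8), Pow(Add(T, T), 2)) = Mul(Rational(1, 8), Pow(Mul(2, T), 2)) = Mul(Rational(1, 8), Mul(4, Pow(T, 2))) = Mul(Rational(1, 2), Pow(T, 2)))
Pow(Add(347, Mul(Mul(5, Function('K')(-3, -3)), -4)), 2) = Pow(Add(347, Mul(Mul(5, Mul(Rational(1, 2), Pow(-3, 2))), -4)), 2) = Pow(Add(347, Mul(Mul(5, Mul(Rational(1, 2), 9)), -4)), 2) = Pow(Add(347, Mul(Mul(5, Rational(9, 2)), -4)), 2) = Pow(Add(347, Mul(Rational(45, 2), -4)), 2) = Pow(Add(347, -90), 2) = Pow(257, 2) = 66049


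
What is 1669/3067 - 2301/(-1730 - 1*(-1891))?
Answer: -6788458/493787 ≈ -13.748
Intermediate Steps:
1669/3067 - 2301/(-1730 - 1*(-1891)) = 1669*(1/3067) - 2301/(-1730 + 1891) = 1669/3067 - 2301/161 = -6788458/493787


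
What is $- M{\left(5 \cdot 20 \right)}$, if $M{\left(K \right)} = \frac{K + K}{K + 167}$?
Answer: $- \frac{200}{267} \approx -0.74906$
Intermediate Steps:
$M{\left(K \right)} = \frac{2 K}{167 + K}$
$- M{\left(5 \cdot 20 \right)} = - \frac{2 \cdot 5 \cdot 20}{167 + 5 \cdot 20} = - \frac{2 \cdot 100}{167 + 100} = - \frac{2 \cdot 100}{267} = \left(-1\right) \frac{200}{267} = - \frac{200}{267}$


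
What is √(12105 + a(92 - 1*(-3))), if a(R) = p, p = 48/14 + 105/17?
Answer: 9*√2117962/119 ≈ 110.07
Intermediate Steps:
p = 1143/119 (p = 48*(1/14) + 105*(1/17) = 24/7 + 105/17 = 1143/119 ≈ 9.6050)
a(R) = 1143/119
√(12105 + a(92 - 1*(-3))) = √(12105 + 1143/119) = √(1441638/119) = 9*√2117962/119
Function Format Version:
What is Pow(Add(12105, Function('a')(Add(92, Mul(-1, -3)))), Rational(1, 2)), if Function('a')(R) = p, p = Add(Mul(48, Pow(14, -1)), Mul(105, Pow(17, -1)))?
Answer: Mul(Rational(9, 119), Pow(2117962, Rational(1, 2))) ≈ 110.07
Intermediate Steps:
p = Rational(1143, 119) (p = Add(Mul(48, Rational(1, 14)), Mul(105, Rational(1, 17))) = Add(Rational(24, 7), Rational(105, 17)) = Rational(1143, 119) ≈ 9.6050)
Function('a')(R) = Rational(1143, 119)
Pow(Add(12105, Function('a')(Add(92, Mul(-1, -3)))), Rational(1, 2)) = Pow(Add(12105, Rational(1143, 119)), Rational(1, 2)) = Pow(Rational(1441638, 119), Rational(1, 2)) = Mul(Rational(9, 119), Pow(2117962, Rational(1, 2)))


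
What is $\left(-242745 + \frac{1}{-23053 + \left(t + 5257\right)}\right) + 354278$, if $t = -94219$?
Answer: $\frac{12493368994}{112015} \approx 1.1153 \cdot 10^{5}$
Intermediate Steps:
$\left(-242745 + \frac{1}{-23053 + \left(t + 5257\right)}\right) + 354278 = \left(-242745 + \frac{1}{-23053 + \left(-94219 + 5257\right)}\right) + 354278 = \left(-242745 + \frac{1}{-23053 - 88962}\right) + 354278 = \left(-242745 + \frac{1}{-112015}\right) + 354278 = \left(-242745 - \frac{1}{112015}\right) + 354278 = - \frac{27191081176}{112015} + 354278 = \frac{12493368994}{112015}$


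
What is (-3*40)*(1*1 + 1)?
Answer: -240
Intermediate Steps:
(-3*40)*(1*1 + 1) = -120*(1 + 1) = -120*2 = -240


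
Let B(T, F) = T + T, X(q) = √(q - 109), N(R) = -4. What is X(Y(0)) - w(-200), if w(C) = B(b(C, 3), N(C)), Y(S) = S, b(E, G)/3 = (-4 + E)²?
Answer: -249696 + I*√109 ≈ -2.497e+5 + 10.44*I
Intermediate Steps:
b(E, G) = 3*(-4 + E)²
X(q) = √(-109 + q)
B(T, F) = 2*T
w(C) = 6*(-4 + C)² (w(C) = 2*(3*(-4 + C)²) = 6*(-4 + C)²)
X(Y(0)) - w(-200) = √(-109 + 0) - 6*(-4 - 200)² = √(-109) - 6*(-204)² = I*√109 - 6*41616 = I*√109 - 1*249696 = I*√109 - 249696 = -249696 + I*√109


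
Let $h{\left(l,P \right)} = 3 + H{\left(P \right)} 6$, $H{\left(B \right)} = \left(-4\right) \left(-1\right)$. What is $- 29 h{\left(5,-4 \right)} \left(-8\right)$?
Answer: $6264$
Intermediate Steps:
$H{\left(B \right)} = 4$
$h{\left(l,P \right)} = 27$ ($h{\left(l,P \right)} = 3 + 4 \cdot 6 = 3 + 24 = 27$)
$- 29 h{\left(5,-4 \right)} \left(-8\right) = \left(-29\right) 27 \left(-8\right) = \left(-783\right) \left(-8\right) = 6264$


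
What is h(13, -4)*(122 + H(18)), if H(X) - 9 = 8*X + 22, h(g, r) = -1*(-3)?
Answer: 891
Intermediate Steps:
h(g, r) = 3
H(X) = 31 + 8*X (H(X) = 9 + (8*X + 22) = 9 + (22 + 8*X) = 31 + 8*X)
h(13, -4)*(122 + H(18)) = 3*(122 + (31 + 8*18)) = 3*(122 + (31 + 144)) = 3*(122 + 175) = 3*297 = 891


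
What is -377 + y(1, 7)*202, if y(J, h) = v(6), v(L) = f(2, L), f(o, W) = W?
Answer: 835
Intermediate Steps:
v(L) = L
y(J, h) = 6
-377 + y(1, 7)*202 = -377 + 6*202 = -377 + 1212 = 835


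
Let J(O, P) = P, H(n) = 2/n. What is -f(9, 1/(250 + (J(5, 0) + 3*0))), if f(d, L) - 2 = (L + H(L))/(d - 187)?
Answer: 36001/44500 ≈ 0.80901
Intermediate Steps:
f(d, L) = 2 + (L + 2/L)/(-187 + d) (f(d, L) = 2 + (L + 2/L)/(d - 187) = 2 + (L + 2/L)/(-187 + d))
-f(9, 1/(250 + (J(5, 0) + 3*0))) = -(2 + (-374 + 1/(250 + (0 + 3*0)) + 2*9)/(250 + (0 + 3*0)))/((1/(250 + (0 + 3*0)))*(-187 + 9)) = -(2 + (-374 + 1/(250 + (0 + 0)) + 18)/(250 + (0 + 0)))/((1/(250 + (0 + 0)))*(-178)) = -(-1)*(2 + (-374 + 1/(250 + 0) + 18)/(250 + 0))/((1/(250 + 0))*178) = -(-1)*(2 + (-374 + 1/250 + 18)/250)/((1/250)*178) = -(-1)*(2 + (-374 + 1/250 + 18)/250)/(1/250*178) = -250*(-1)*(2 + (1/250)*(-88999/250))/178 = -250*(-1)*(2 - 88999/62500)/178 = -250*(-1)*36001/(178*62500) = -1*(-36001/44500) = 36001/44500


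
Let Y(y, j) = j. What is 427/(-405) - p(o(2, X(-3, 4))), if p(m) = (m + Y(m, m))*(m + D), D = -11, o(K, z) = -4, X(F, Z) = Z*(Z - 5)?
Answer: -49027/405 ≈ -121.05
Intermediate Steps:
X(F, Z) = Z*(-5 + Z)
p(m) = 2*m*(-11 + m) (p(m) = (m + m)*(m - 11) = (2*m)*(-11 + m) = 2*m*(-11 + m))
427/(-405) - p(o(2, X(-3, 4))) = 427/(-405) - 2*(-4)*(-11 - 4) = 427*(-1/405) - 2*(-4)*(-15) = -427/405 - 1*120 = -427/405 - 120 = -49027/405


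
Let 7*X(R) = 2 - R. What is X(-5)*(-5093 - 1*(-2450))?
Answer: -2643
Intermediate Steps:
X(R) = 2/7 - R/7 (X(R) = (2 - R)/7 = 2/7 - R/7)
X(-5)*(-5093 - 1*(-2450)) = (2/7 - ⅐*(-5))*(-5093 - 1*(-2450)) = (2/7 + 5/7)*(-5093 + 2450) = 1*(-2643) = -2643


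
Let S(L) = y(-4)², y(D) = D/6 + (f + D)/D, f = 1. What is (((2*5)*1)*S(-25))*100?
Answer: 125/18 ≈ 6.9444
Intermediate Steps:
y(D) = D/6 + (1 + D)/D
S(L) = 1/144 (S(L) = (1 + 1/(-4) + (⅙)*(-4))² = (1 - ¼ - ⅔)² = (1/12)² = 1/144)
(((2*5)*1)*S(-25))*100 = (((2*5)*1)*(1/144))*100 = ((10*1)*(1/144))*100 = (10*(1/144))*100 = (5/72)*100 = 125/18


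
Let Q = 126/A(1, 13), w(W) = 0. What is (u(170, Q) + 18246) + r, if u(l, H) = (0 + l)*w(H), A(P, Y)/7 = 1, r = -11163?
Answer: 7083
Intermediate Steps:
A(P, Y) = 7 (A(P, Y) = 7*1 = 7)
Q = 18 (Q = 126/7 = 126*(1/7) = 18)
u(l, H) = 0 (u(l, H) = (0 + l)*0 = l*0 = 0)
(u(170, Q) + 18246) + r = (0 + 18246) - 11163 = 18246 - 11163 = 7083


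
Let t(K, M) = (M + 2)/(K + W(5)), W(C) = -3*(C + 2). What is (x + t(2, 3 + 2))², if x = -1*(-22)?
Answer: 168921/361 ≈ 467.93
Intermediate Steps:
x = 22
W(C) = -6 - 3*C (W(C) = -3*(2 + C) = -6 - 3*C)
t(K, M) = (2 + M)/(-21 + K) (t(K, M) = (M + 2)/(K + (-6 - 3*5)) = (2 + M)/(K + (-6 - 15)) = (2 + M)/(K - 21) = (2 + M)/(-21 + K))
(x + t(2, 3 + 2))² = (22 + (2 + (3 + 2))/(-21 + 2))² = (22 + (2 + 5)/(-19))² = (22 - 1/19*7)² = (22 - 7/19)² = (411/19)² = 168921/361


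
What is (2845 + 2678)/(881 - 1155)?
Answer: -5523/274 ≈ -20.157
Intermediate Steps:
(2845 + 2678)/(881 - 1155) = 5523/(-274) = 5523*(-1/274) = -5523/274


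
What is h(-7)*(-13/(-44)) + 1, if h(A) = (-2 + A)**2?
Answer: 1097/44 ≈ 24.932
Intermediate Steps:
h(-7)*(-13/(-44)) + 1 = (-2 - 7)**2*(-13/(-44)) + 1 = (-9)**2*(-13*(-1/44)) + 1 = 81*(13/44) + 1 = 1053/44 + 1 = 1097/44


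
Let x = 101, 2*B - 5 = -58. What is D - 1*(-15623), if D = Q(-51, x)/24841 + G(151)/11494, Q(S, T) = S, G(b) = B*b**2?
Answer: 8891414244323/571044908 ≈ 15570.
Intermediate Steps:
B = -53/2 (B = 5/2 + (1/2)*(-58) = 5/2 - 29 = -53/2 ≈ -26.500)
G(b) = -53*b**2/2
D = -30020353361/571044908 (D = -51/24841 - 53/2*151**2/11494 = -51*1/24841 - 53/2*22801*(1/11494) = -51/24841 - 1208453/2*1/11494 = -51/24841 - 1208453/22988 = -30020353361/571044908 ≈ -52.571)
D - 1*(-15623) = -30020353361/571044908 - 1*(-15623) = -30020353361/571044908 + 15623 = 8891414244323/571044908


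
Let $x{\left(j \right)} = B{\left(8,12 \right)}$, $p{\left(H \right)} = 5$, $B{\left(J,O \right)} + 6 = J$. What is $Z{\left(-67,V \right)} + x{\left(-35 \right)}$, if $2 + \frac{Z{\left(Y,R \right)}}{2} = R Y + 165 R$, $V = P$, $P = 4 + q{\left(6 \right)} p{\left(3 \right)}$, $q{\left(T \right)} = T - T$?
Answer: $782$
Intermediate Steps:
$B{\left(J,O \right)} = -6 + J$
$q{\left(T \right)} = 0$
$P = 4$ ($P = 4 + 0 \cdot 5 = 4 + 0 = 4$)
$V = 4$
$x{\left(j \right)} = 2$ ($x{\left(j \right)} = -6 + 8 = 2$)
$Z{\left(Y,R \right)} = -4 + 330 R + 2 R Y$ ($Z{\left(Y,R \right)} = -4 + 2 \left(R Y + 165 R\right) = -4 + 2 \left(165 R + R Y\right) = -4 + \left(330 R + 2 R Y\right) = -4 + 330 R + 2 R Y$)
$Z{\left(-67,V \right)} + x{\left(-35 \right)} = \left(-4 + 330 \cdot 4 + 2 \cdot 4 \left(-67\right)\right) + 2 = \left(-4 + 1320 - 536\right) + 2 = 780 + 2 = 782$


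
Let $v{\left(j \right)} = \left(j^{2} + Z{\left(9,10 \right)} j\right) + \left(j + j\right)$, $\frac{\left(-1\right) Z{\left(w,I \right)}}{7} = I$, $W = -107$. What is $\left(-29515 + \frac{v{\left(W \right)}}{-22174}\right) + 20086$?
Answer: $- \frac{209097371}{22174} \approx -9429.8$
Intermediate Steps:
$Z{\left(w,I \right)} = - 7 I$
$v{\left(j \right)} = j^{2} - 68 j$ ($v{\left(j \right)} = \left(j^{2} + \left(-7\right) 10 j\right) + \left(j + j\right) = \left(j^{2} - 70 j\right) + 2 j = j^{2} - 68 j$)
$\left(-29515 + \frac{v{\left(W \right)}}{-22174}\right) + 20086 = \left(-29515 + \frac{\left(-107\right) \left(-68 - 107\right)}{-22174}\right) + 20086 = \left(-29515 + \left(-107\right) \left(-175\right) \left(- \frac{1}{22174}\right)\right) + 20086 = \left(-29515 + 18725 \left(- \frac{1}{22174}\right)\right) + 20086 = \left(-29515 - \frac{18725}{22174}\right) + 20086 = - \frac{654484335}{22174} + 20086 = - \frac{209097371}{22174}$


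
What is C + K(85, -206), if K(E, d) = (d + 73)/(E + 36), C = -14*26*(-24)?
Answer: 1056923/121 ≈ 8734.9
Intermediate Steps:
C = 8736 (C = -364*(-24) = 8736)
K(E, d) = (73 + d)/(36 + E)
C + K(85, -206) = 8736 + (73 - 206)/(36 + 85) = 8736 - 133/121 = 1056923/121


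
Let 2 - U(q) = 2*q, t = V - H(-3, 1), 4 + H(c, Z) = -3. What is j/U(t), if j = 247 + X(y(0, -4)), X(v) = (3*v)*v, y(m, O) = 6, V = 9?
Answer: -71/6 ≈ -11.833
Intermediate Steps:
H(c, Z) = -7 (H(c, Z) = -4 - 3 = -7)
t = 16 (t = 9 - 1*(-7) = 9 + 7 = 16)
X(v) = 3*v²
U(q) = 2 - 2*q
j = 355 (j = 247 + 3*6² = 247 + 3*36 = 247 + 108 = 355)
j/U(t) = 355/(2 - 2*16) = 355/(2 - 32) = 355/(-30) = 355*(-1/30) = -71/6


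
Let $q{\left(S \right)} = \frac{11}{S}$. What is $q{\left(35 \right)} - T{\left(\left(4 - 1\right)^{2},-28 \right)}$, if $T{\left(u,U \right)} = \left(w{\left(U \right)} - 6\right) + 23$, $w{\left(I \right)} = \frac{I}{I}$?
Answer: $- \frac{619}{35} \approx -17.686$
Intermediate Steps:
$w{\left(I \right)} = 1$
$T{\left(u,U \right)} = 18$ ($T{\left(u,U \right)} = \left(1 - 6\right) + 23 = -5 + 23 = 18$)
$q{\left(35 \right)} - T{\left(\left(4 - 1\right)^{2},-28 \right)} = \frac{11}{35} - 18 = - \frac{619}{35}$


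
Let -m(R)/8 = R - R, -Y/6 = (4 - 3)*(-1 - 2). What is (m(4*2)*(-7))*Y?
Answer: 0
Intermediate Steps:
Y = 18 (Y = -6*(4 - 3)*(-1 - 2) = -6*(-3) = 18)
m(R) = 0 (m(R) = -8*(R - R) = -8*0 = 0)
(m(4*2)*(-7))*Y = (0*(-7))*18 = 0*18 = 0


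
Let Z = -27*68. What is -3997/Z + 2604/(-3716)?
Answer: 2517977/1705644 ≈ 1.4763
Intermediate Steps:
Z = -1836
-3997/Z + 2604/(-3716) = -3997/(-1836) + 2604/(-3716) = -3997*(-1/1836) + 2604*(-1/3716) = 3997/1836 - 651/929 = 2517977/1705644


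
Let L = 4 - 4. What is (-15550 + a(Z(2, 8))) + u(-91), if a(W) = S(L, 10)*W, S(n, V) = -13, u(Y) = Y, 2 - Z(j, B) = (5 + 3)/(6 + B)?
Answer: -109617/7 ≈ -15660.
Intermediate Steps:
L = 0
Z(j, B) = 2 - 8/(6 + B) (Z(j, B) = 2 - (5 + 3)/(6 + B) = 2 - 8/(6 + B))
a(W) = -13*W
(-15550 + a(Z(2, 8))) + u(-91) = (-15550 - 26*(2 + 8)/(6 + 8)) - 91 = (-15550 - 26*10/14) - 91 = (-15550 - 13*10/7) - 91 = (-15550 - 130/7) - 91 = -108980/7 - 91 = -109617/7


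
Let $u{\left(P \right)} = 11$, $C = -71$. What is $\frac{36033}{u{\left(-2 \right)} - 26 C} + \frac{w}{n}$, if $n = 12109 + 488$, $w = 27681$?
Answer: $\frac{56145702}{2599181} \approx 21.601$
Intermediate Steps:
$n = 12597$
$\frac{36033}{u{\left(-2 \right)} - 26 C} + \frac{w}{n} = \frac{36033}{11 - -1846} + \frac{27681}{12597} = \frac{36033}{11 + 1846} + 27681 \cdot \frac{1}{12597} = \frac{36033}{1857} + \frac{9227}{4199} = 36033 \cdot \frac{1}{1857} + \frac{9227}{4199} = \frac{12011}{619} + \frac{9227}{4199} = \frac{56145702}{2599181}$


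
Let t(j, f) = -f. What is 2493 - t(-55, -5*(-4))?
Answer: 2513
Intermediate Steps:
2493 - t(-55, -5*(-4)) = 2493 - (-1)*(-5*(-4)) = 2493 - (-1)*20 = 2493 - 1*(-20) = 2493 + 20 = 2513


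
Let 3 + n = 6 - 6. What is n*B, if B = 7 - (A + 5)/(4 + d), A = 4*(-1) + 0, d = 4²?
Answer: -417/20 ≈ -20.850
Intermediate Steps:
d = 16
A = -4 (A = -4 + 0 = -4)
n = -3 (n = -3 + (6 - 6) = -3 + 0 = -3)
B = 139/20 (B = 7 - (-4 + 5)/(4 + 16) = 7 - 1/20 = 139/20 ≈ 6.9500)
n*B = -3*139/20 = -417/20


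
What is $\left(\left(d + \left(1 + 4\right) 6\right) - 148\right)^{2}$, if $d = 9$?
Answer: $11881$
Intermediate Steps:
$\left(\left(d + \left(1 + 4\right) 6\right) - 148\right)^{2} = \left(\left(9 + \left(1 + 4\right) 6\right) - 148\right)^{2} = \left(\left(9 + 5 \cdot 6\right) - 148\right)^{2} = \left(\left(9 + 30\right) - 148\right)^{2} = \left(39 - 148\right)^{2} = \left(-109\right)^{2} = 11881$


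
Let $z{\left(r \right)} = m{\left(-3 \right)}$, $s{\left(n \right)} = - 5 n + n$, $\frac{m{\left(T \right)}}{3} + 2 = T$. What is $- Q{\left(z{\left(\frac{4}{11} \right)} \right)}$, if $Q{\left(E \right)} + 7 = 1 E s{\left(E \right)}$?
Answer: $907$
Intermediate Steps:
$m{\left(T \right)} = -6 + 3 T$
$s{\left(n \right)} = - 4 n$
$z{\left(r \right)} = -15$ ($z{\left(r \right)} = -6 + 3 \left(-3\right) = -6 - 9 = -15$)
$Q{\left(E \right)} = -7 - 4 E^{2}$ ($Q{\left(E \right)} = -7 + 1 E \left(- 4 E\right) = -7 + E \left(- 4 E\right) = -7 - 4 E^{2}$)
$- Q{\left(z{\left(\frac{4}{11} \right)} \right)} = - (-7 - 4 \left(-15\right)^{2}) = - (-7 - 900) = \left(-1\right) \left(-907\right) = 907$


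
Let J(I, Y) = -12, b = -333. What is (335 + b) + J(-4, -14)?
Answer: -10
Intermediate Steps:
(335 + b) + J(-4, -14) = (335 - 333) - 12 = 2 - 12 = -10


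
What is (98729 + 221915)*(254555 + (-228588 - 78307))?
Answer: -16782506960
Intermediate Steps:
(98729 + 221915)*(254555 + (-228588 - 78307)) = 320644*(254555 - 306895) = 320644*(-52340) = -16782506960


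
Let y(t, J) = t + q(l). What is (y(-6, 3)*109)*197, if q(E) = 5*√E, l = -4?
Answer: -128838 + 214730*I ≈ -1.2884e+5 + 2.1473e+5*I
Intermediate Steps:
y(t, J) = t + 10*I (y(t, J) = t + 5*√(-4) = t + 5*(2*I) = t + 10*I)
(y(-6, 3)*109)*197 = ((-6 + 10*I)*109)*197 = (-654 + 1090*I)*197 = -128838 + 214730*I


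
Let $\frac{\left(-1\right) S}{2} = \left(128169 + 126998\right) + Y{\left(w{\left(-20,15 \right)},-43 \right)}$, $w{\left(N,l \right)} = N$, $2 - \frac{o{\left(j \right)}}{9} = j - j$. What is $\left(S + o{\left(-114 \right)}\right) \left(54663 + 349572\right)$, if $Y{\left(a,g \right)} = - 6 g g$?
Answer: $-197318422080$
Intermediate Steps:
$o{\left(j \right)} = 18$ ($o{\left(j \right)} = 18 - 9 \left(j - j\right) = 18 - 0 = 18 + 0 = 18$)
$Y{\left(a,g \right)} = - 6 g^{2}$
$S = -488146$ ($S = - 2 \left(\left(128169 + 126998\right) - 6 \left(-43\right)^{2}\right) = - 2 \left(255167 - 11094\right) = \left(-2\right) 244073 = -488146$)
$\left(S + o{\left(-114 \right)}\right) \left(54663 + 349572\right) = \left(-488146 + 18\right) \left(54663 + 349572\right) = \left(-488128\right) 404235 = -197318422080$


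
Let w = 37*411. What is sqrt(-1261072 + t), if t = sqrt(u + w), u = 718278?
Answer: sqrt(-1261072 + sqrt(733485)) ≈ 1122.6*I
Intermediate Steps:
w = 15207
t = sqrt(733485) (t = sqrt(718278 + 15207) = sqrt(733485) ≈ 856.44)
sqrt(-1261072 + t) = sqrt(-1261072 + sqrt(733485))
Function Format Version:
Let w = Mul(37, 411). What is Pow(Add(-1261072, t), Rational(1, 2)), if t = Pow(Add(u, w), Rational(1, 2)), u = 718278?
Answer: Pow(Add(-1261072, Pow(733485, Rational(1, 2))), Rational(1, 2)) ≈ Mul(1122.6, I)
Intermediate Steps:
w = 15207
t = Pow(733485, Rational(1, 2)) (t = Pow(Add(718278, 15207), Rational(1, 2)) = Pow(733485, Rational(1, 2)) ≈ 856.44)
Pow(Add(-1261072, t), Rational(1, 2)) = Pow(Add(-1261072, Pow(733485, Rational(1, 2))), Rational(1, 2))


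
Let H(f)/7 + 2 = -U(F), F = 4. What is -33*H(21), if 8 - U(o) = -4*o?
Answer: 6006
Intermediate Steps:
U(o) = 8 + 4*o (U(o) = 8 - (-4)*o = 8 + 4*o)
H(f) = -182 (H(f) = -14 + 7*(-(8 + 4*4)) = -14 + 7*(-(8 + 16)) = -14 + 7*(-1*24) = -14 + 7*(-24) = -14 - 168 = -182)
-33*H(21) = -33*(-182) = 6006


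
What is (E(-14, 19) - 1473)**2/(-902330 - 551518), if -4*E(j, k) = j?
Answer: -8637721/5815392 ≈ -1.4853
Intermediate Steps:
E(j, k) = -j/4
(E(-14, 19) - 1473)**2/(-902330 - 551518) = (-1/4*(-14) - 1473)**2/(-902330 - 551518) = (7/2 - 1473)**2/(-1453848) = (-2939/2)**2*(-1/1453848) = (8637721/4)*(-1/1453848) = -8637721/5815392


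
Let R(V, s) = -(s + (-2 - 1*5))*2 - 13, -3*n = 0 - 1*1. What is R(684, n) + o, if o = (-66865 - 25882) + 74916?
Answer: -53492/3 ≈ -17831.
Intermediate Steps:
n = ⅓ (n = -(0 - 1*1)/3 = -(0 - 1)/3 = -⅓*(-1) = ⅓ ≈ 0.33333)
R(V, s) = 1 - 2*s (R(V, s) = -(s + (-2 - 5))*2 - 13 = -(s - 7)*2 - 13 = -(-7 + s)*2 - 13 = (7 - s)*2 - 13 = (14 - 2*s) - 13 = 1 - 2*s)
o = -17831 (o = -92747 + 74916 = -17831)
R(684, n) + o = (1 - 2*⅓) - 17831 = (1 - ⅔) - 17831 = ⅓ - 17831 = -53492/3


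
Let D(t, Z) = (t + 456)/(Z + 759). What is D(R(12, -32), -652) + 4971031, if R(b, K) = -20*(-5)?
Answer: 531900873/107 ≈ 4.9710e+6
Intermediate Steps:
R(b, K) = 100
D(t, Z) = (456 + t)/(759 + Z)
D(R(12, -32), -652) + 4971031 = (456 + 100)/(759 - 652) + 4971031 = 556/107 + 4971031 = 531900873/107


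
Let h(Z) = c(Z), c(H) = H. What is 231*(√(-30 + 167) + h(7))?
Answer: 1617 + 231*√137 ≈ 4320.8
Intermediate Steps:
h(Z) = Z
231*(√(-30 + 167) + h(7)) = 231*(√(-30 + 167) + 7) = 231*(√137 + 7) = 231*(7 + √137) = 1617 + 231*√137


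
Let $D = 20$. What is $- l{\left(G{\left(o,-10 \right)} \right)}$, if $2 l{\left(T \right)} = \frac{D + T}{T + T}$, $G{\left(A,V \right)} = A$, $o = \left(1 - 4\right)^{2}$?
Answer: $- \frac{29}{36} \approx -0.80556$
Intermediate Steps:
$o = 9$ ($o = \left(-3\right)^{2} = 9$)
$l{\left(T \right)} = \frac{20 + T}{4 T}$ ($l{\left(T \right)} = \frac{\left(20 + T\right) \frac{1}{T + T}}{2} = \frac{\left(20 + T\right) \frac{1}{2 T}}{2} = \frac{\frac{1}{2} \frac{1}{T} \left(20 + T\right)}{2} = \frac{20 + T}{4 T}$)
$- l{\left(G{\left(o,-10 \right)} \right)} = - \frac{20 + 9}{4 \cdot 9} = - \frac{29}{4 \cdot 9} = \left(-1\right) \frac{29}{36} = - \frac{29}{36}$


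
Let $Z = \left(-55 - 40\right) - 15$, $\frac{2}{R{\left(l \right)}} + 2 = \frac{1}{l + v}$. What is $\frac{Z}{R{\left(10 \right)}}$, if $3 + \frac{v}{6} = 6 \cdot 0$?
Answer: $\frac{935}{8} \approx 116.88$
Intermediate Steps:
$v = -18$ ($v = -18 + 6 \cdot 6 \cdot 0 = -18 + 6 \cdot 0 = -18 + 0 = -18$)
$R{\left(l \right)} = \frac{2}{-2 + \frac{1}{-18 + l}}$ ($R{\left(l \right)} = \frac{2}{-2 + \frac{1}{l - 18}} = \frac{2}{-2 + \frac{1}{-18 + l}}$)
$Z = -110$ ($Z = -95 - 15 = -110$)
$\frac{Z}{R{\left(10 \right)}} = - \frac{110}{2 \frac{1}{-37 + 2 \cdot 10} \left(18 - 10\right)} = - \frac{110}{2 \frac{1}{-37 + 20} \left(18 - 10\right)} = - \frac{110}{2 \frac{1}{-17} \cdot 8} = - \frac{110}{2 \left(- \frac{1}{17}\right) 8} = - \frac{110}{- \frac{16}{17}} = \left(-110\right) \left(- \frac{17}{16}\right) = \frac{935}{8}$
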